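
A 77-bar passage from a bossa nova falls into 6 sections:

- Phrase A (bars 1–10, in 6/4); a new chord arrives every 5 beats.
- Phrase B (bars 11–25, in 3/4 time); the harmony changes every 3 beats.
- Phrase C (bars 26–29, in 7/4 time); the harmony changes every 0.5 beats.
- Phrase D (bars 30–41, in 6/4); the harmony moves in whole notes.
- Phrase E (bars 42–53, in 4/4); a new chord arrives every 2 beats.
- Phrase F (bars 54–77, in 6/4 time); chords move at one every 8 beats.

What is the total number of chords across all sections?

143 chords

A: 10·6 = 60 beats, 60/5 = 12 chords.
B: 15·3 = 45 beats, 45/3 = 15 chords.
C: 4·7 = 28 beats, 28/0.5 = 56 chords.
D: 12·6 = 72 beats, 72/4 = 18 chords.
E: 12·4 = 48 beats, 48/2 = 24 chords.
F: 24·6 = 144 beats, 144/8 = 18 chords.
Total: 12 + 15 + 56 + 18 + 24 + 18 = 143.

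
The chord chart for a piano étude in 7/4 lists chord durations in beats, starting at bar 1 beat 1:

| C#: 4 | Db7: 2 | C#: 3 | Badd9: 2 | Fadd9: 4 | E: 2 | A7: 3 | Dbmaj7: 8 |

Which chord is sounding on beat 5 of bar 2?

Fadd9

Beat 5 of bar 2 is beat (2−1)×7 + 5 = 12 overall.
Running totals: C# ends at 4, Db7 ends at 6, C# ends at 9, Badd9 ends at 11, Fadd9 ends at 15.
Beat 12 falls within Fadd9.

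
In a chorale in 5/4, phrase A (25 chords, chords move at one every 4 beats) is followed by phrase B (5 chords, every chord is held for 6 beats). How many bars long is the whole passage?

26 bars

A: 25 × 4 = 100 beats = 20 bars.
B: 5 × 6 = 30 beats = 6 bars.
Total: 20 + 6 = 26 bars.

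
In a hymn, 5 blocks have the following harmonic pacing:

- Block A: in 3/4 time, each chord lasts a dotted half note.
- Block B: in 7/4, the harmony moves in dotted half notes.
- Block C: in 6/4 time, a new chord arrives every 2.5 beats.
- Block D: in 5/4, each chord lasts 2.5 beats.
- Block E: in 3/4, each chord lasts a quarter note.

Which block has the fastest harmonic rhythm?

A: 3 beats/bar ÷ 3 beats/chord = 1 chord/bar.
B: 7 beats/bar ÷ 3 beats/chord = 7/3 chords/bar.
C: 6 beats/bar ÷ 2.5 beats/chord = 2.4 chords/bar.
D: 5 beats/bar ÷ 2.5 beats/chord = 2 chords/bar.
E: 3 beats/bar ÷ 1 beat/chord = 3 chords/bar.
Fastest is E at 3 chords/bar.

Block E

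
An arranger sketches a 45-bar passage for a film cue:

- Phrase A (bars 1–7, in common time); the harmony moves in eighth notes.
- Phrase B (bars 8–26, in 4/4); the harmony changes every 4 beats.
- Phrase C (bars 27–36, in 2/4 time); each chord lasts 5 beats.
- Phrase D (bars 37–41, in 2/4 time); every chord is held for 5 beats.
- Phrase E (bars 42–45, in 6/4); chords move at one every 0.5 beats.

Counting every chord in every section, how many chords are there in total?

A: 7 bars × 4 beats = 28 beats; 0.5 beats/chord → 56 chords.
B: 19 bars × 4 beats = 76 beats; 4 beats/chord → 19 chords.
C: 10 bars × 2 beats = 20 beats; 5 beats/chord → 4 chords.
D: 5 bars × 2 beats = 10 beats; 5 beats/chord → 2 chords.
E: 4 bars × 6 beats = 24 beats; 0.5 beats/chord → 48 chords.
Total: 56 + 19 + 4 + 2 + 48 = 129.

129 chords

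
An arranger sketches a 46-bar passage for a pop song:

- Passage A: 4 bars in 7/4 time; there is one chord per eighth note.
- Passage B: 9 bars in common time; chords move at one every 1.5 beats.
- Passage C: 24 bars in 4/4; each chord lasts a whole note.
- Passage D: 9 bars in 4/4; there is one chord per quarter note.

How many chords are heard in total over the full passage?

140 chords

A: 4 bars × 7 beats = 28 beats; 0.5 beats/chord → 56 chords.
B: 9 bars × 4 beats = 36 beats; 1.5 beats/chord → 24 chords.
C: 24 bars × 4 beats = 96 beats; 4 beats/chord → 24 chords.
D: 9 bars × 4 beats = 36 beats; 1 beat/chord → 36 chords.
Total: 56 + 24 + 24 + 36 = 140.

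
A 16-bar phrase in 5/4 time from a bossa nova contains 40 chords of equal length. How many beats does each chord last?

2 beats

16 bars × 5 beats/bar = 80 beats total.
80 beats ÷ 40 chords = 2 beats per chord.
(That is a half note.)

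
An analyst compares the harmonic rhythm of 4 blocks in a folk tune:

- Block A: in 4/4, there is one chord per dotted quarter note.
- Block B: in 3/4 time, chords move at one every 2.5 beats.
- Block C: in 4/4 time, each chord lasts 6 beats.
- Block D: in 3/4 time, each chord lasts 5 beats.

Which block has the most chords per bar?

A: each chord is 1.5 beats in 4/4, so 8/3 per bar.
B: each chord is 2.5 beats in 3/4, so 1.2 per bar.
C: each chord is 6 beats in 4/4, so 2/3 per bar.
D: each chord is 5 beats in 3/4, so 0.6 per bar.
Fastest is A at 8/3 chords/bar.

Block A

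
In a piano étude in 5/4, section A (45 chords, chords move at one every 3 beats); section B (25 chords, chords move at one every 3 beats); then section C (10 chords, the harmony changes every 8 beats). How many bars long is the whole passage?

58 bars

A: 45 × 3 = 135 beats = 27 bars.
B: 25 × 3 = 75 beats = 15 bars.
C: 10 × 8 = 80 beats = 16 bars.
Total: 27 + 15 + 16 = 58 bars.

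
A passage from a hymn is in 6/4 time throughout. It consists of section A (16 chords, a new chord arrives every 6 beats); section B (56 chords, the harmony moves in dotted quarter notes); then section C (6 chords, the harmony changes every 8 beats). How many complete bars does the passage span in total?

A: 16 × 6 = 96 beats = 16 bars.
B: 56 × 1.5 = 84 beats = 14 bars.
C: 6 × 8 = 48 beats = 8 bars.
Total: 16 + 14 + 8 = 38 bars.

38 bars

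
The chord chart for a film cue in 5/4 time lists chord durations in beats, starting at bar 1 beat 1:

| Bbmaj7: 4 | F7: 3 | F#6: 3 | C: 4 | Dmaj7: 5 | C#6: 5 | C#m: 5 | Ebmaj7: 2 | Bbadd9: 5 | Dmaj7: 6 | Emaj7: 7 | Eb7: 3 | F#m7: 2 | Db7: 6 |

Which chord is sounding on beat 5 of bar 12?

Db7

Beat 5 of bar 12 is beat (12−1)×5 + 5 = 60 overall.
Running totals: Bbmaj7 ends at 4, F7 ends at 7, F#6 ends at 10, C ends at 14, Dmaj7 ends at 19, C#6 ends at 24, C#m ends at 29, Ebmaj7 ends at 31, Bbadd9 ends at 36, Dmaj7 ends at 42, Emaj7 ends at 49, Eb7 ends at 52, F#m7 ends at 54, Db7 ends at 60.
Beat 60 falls within Db7.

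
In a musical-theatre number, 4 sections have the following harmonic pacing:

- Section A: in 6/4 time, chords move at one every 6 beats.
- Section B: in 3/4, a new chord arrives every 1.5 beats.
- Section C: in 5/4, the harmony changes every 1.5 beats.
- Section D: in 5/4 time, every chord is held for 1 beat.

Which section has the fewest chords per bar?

A: each chord is 6 beats in 6/4, so 1 per bar.
B: each chord is 1.5 beats in 3/4, so 2 per bar.
C: each chord is 1.5 beats in 5/4, so 10/3 per bar.
D: each chord is 1 beat in 5/4, so 5 per bar.
Slowest is A at 1 chords/bar.

Section A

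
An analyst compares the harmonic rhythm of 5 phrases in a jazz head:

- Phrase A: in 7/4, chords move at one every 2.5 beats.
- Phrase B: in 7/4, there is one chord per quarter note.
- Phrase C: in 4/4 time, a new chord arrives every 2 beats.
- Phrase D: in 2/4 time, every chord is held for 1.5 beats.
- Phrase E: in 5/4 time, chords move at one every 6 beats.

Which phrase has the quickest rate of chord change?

Phrase B

A: 7 beats/bar ÷ 2.5 beats/chord = 2.8 chords/bar.
B: 7 beats/bar ÷ 1 beat/chord = 7 chords/bar.
C: 4 beats/bar ÷ 2 beats/chord = 2 chords/bar.
D: 2 beats/bar ÷ 1.5 beats/chord = 4/3 chords/bar.
E: 5 beats/bar ÷ 6 beats/chord = 5/6 chords/bar.
Fastest is B at 7 chords/bar.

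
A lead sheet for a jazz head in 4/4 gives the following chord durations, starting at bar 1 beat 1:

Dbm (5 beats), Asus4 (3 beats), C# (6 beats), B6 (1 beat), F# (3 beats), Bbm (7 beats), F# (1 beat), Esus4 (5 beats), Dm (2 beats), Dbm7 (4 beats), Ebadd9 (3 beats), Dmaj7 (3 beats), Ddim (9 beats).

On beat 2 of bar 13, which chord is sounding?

Beat 2 of bar 13 is beat (13−1)×4 + 2 = 50 overall.
Running totals: Dbm ends at 5, Asus4 ends at 8, C# ends at 14, B6 ends at 15, F# ends at 18, Bbm ends at 25, F# ends at 26, Esus4 ends at 31, Dm ends at 33, Dbm7 ends at 37, Ebadd9 ends at 40, Dmaj7 ends at 43, Ddim ends at 52.
Beat 50 falls within Ddim.

Ddim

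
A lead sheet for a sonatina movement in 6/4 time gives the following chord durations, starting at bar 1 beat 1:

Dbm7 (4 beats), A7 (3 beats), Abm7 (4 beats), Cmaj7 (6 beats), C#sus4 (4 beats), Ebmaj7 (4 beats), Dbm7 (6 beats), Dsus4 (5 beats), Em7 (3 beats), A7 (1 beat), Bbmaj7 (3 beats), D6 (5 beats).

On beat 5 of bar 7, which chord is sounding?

Bbmaj7

Beat 5 of bar 7 is beat (7−1)×6 + 5 = 41 overall.
Running totals: Dbm7 ends at 4, A7 ends at 7, Abm7 ends at 11, Cmaj7 ends at 17, C#sus4 ends at 21, Ebmaj7 ends at 25, Dbm7 ends at 31, Dsus4 ends at 36, Em7 ends at 39, A7 ends at 40, Bbmaj7 ends at 43.
Beat 41 falls within Bbmaj7.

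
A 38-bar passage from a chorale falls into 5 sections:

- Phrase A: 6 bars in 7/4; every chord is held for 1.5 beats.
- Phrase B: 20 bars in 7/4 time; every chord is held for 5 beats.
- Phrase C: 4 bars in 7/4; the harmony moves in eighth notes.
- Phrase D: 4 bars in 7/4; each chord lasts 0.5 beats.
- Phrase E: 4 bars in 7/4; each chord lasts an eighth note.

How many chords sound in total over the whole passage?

A: 6 bars × 7 beats = 42 beats; 1.5 beats/chord → 28 chords.
B: 20 bars × 7 beats = 140 beats; 5 beats/chord → 28 chords.
C: 4 bars × 7 beats = 28 beats; 0.5 beats/chord → 56 chords.
D: 4 bars × 7 beats = 28 beats; 0.5 beats/chord → 56 chords.
E: 4 bars × 7 beats = 28 beats; 0.5 beats/chord → 56 chords.
Total: 28 + 28 + 56 + 56 + 56 = 224.

224 chords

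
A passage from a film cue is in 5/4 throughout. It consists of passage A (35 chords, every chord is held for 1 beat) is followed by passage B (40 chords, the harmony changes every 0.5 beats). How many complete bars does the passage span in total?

A: 35 × 1 = 35 beats = 7 bars.
B: 40 × 0.5 = 20 beats = 4 bars.
Total: 7 + 4 = 11 bars.

11 bars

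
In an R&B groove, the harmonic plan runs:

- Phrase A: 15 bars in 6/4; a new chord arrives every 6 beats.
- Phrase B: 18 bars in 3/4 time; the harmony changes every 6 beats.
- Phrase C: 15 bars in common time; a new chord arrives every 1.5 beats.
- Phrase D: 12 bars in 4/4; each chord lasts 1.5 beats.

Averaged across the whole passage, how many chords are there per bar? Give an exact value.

A: 15 × 6 = 90 beats ÷ 6 = 15 chords.
B: 18 × 3 = 54 beats ÷ 6 = 9 chords.
C: 15 × 4 = 60 beats ÷ 1.5 = 40 chords.
D: 12 × 4 = 48 beats ÷ 1.5 = 32 chords.
Overall: 96 chords over 60 bars → 96/60 = 1.6 chords per bar.

1.6 chords per bar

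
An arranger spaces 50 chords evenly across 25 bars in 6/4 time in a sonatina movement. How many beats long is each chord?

25 bars × 6 beats/bar = 150 beats total.
150 beats ÷ 50 chords = 3 beats per chord.
(That is a dotted half note.)

3 beats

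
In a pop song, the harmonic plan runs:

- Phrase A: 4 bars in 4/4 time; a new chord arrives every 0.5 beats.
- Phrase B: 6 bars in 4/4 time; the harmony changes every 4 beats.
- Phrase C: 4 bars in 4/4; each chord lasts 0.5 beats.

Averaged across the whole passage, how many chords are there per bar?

5 chords per bar

A: 4 bars of 4 beats is 16 beats; at 0.5 beats each that's 32 chords.
B: 6 bars of 4 beats is 24 beats; at 4 beats each that's 6 chords.
C: 4 bars of 4 beats is 16 beats; at 0.5 beats each that's 32 chords.
Overall: 70 chords over 14 bars → 70/14 = 5 chords per bar.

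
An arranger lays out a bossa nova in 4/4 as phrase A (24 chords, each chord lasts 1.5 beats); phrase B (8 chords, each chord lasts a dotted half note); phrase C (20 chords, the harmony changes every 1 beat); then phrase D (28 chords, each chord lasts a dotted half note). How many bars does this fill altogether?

A: 24 × 1.5 = 36 beats = 9 bars.
B: 8 × 3 = 24 beats = 6 bars.
C: 20 × 1 = 20 beats = 5 bars.
D: 28 × 3 = 84 beats = 21 bars.
Total: 9 + 6 + 5 + 21 = 41 bars.

41 bars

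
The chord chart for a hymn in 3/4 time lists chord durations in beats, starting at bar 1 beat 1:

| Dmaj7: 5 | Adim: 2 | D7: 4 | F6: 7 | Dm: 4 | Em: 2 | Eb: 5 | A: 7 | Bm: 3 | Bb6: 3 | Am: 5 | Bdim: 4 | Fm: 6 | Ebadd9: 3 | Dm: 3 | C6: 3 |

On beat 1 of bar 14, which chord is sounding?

Beat 1 of bar 14 is beat (14−1)×3 + 1 = 40 overall.
Running totals: Dmaj7 ends at 5, Adim ends at 7, D7 ends at 11, F6 ends at 18, Dm ends at 22, Em ends at 24, Eb ends at 29, A ends at 36, Bm ends at 39, Bb6 ends at 42.
Beat 40 falls within Bb6.

Bb6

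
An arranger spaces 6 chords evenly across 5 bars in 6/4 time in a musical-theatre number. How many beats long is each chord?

5 bars × 6 beats/bar = 30 beats total.
30 beats ÷ 6 chords = 5 beats per chord.

5 beats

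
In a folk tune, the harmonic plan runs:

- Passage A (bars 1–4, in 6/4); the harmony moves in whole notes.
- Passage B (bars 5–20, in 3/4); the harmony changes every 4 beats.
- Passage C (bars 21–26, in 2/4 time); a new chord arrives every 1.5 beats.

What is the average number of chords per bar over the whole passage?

A: 4 × 6 = 24 beats ÷ 4 = 6 chords.
B: 16 × 3 = 48 beats ÷ 4 = 12 chords.
C: 6 × 2 = 12 beats ÷ 1.5 = 8 chords.
Overall: 26 chords over 26 bars → 26/26 = 1 chords per bar.

1 chords per bar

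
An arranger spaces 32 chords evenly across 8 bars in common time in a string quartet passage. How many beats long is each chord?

1 beat

8 bars × 4 beats/bar = 32 beats total.
32 beats ÷ 32 chords = 1 beats per chord.
(That is a quarter note.)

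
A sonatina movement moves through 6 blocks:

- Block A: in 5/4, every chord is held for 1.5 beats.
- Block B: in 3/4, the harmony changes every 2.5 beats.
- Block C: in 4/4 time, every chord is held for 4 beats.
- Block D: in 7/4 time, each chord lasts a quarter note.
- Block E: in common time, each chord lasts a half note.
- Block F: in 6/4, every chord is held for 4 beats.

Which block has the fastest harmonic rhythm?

A: 5/1.5 = 10/3 chords/bar.
B: 3/2.5 = 1.2 chords/bar.
C: 4/4 = 1 chord/bar.
D: 7/1 = 7 chords/bar.
E: 4/2 = 2 chords/bar.
F: 6/4 = 1.5 chords/bar.
Fastest is D at 7 chords/bar.

Block D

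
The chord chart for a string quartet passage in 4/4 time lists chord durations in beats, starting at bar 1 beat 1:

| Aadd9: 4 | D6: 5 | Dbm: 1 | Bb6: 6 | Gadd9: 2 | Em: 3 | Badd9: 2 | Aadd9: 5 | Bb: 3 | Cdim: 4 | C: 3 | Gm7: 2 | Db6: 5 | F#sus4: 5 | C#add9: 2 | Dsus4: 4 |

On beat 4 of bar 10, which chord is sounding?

Beat 4 of bar 10 is beat (10−1)×4 + 4 = 40 overall.
Running totals: Aadd9 ends at 4, D6 ends at 9, Dbm ends at 10, Bb6 ends at 16, Gadd9 ends at 18, Em ends at 21, Badd9 ends at 23, Aadd9 ends at 28, Bb ends at 31, Cdim ends at 35, C ends at 38, Gm7 ends at 40.
Beat 40 falls within Gm7.

Gm7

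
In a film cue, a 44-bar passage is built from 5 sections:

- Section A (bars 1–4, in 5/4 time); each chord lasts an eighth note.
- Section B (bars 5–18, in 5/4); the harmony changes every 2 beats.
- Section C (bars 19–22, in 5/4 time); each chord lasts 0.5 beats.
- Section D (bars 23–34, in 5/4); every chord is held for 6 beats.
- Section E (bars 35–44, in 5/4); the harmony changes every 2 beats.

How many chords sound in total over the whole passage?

150 chords

A has 20 beats and chords last 0.5 each, so 40 chords.
B has 70 beats and chords last 2 each, so 35 chords.
C has 20 beats and chords last 0.5 each, so 40 chords.
D has 60 beats and chords last 6 each, so 10 chords.
E has 50 beats and chords last 2 each, so 25 chords.
Total: 40 + 35 + 40 + 10 + 25 = 150.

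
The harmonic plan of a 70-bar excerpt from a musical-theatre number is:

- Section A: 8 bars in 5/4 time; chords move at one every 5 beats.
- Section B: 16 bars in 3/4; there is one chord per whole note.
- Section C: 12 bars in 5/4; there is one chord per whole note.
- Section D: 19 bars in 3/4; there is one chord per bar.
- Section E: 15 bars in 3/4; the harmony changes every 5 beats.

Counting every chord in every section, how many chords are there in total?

A: 8 bars × 5 beats = 40 beats; 5 beats/chord → 8 chords.
B: 16 bars × 3 beats = 48 beats; 4 beats/chord → 12 chords.
C: 12 bars × 5 beats = 60 beats; 4 beats/chord → 15 chords.
D: 19 bars × 3 beats = 57 beats; 3 beats/chord → 19 chords.
E: 15 bars × 3 beats = 45 beats; 5 beats/chord → 9 chords.
Total: 8 + 12 + 15 + 19 + 9 = 63.

63 chords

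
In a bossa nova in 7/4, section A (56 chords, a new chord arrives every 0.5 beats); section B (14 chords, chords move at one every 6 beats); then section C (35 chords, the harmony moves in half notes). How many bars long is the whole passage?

A: 56 × 0.5 = 28 beats = 4 bars.
B: 14 × 6 = 84 beats = 12 bars.
C: 35 × 2 = 70 beats = 10 bars.
Total: 4 + 12 + 10 = 26 bars.

26 bars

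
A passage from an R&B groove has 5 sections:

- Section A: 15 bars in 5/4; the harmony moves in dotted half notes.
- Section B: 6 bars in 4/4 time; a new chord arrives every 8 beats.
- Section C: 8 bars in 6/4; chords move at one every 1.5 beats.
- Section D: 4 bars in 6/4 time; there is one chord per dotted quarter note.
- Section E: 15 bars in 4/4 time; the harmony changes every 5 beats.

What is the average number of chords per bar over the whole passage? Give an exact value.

A: 15 × 5 = 75 beats ÷ 3 = 25 chords.
B: 6 × 4 = 24 beats ÷ 8 = 3 chords.
C: 8 × 6 = 48 beats ÷ 1.5 = 32 chords.
D: 4 × 6 = 24 beats ÷ 1.5 = 16 chords.
E: 15 × 4 = 60 beats ÷ 5 = 12 chords.
Overall: 88 chords over 48 bars → 88/48 = 11/6 chords per bar.

11/6 chords per bar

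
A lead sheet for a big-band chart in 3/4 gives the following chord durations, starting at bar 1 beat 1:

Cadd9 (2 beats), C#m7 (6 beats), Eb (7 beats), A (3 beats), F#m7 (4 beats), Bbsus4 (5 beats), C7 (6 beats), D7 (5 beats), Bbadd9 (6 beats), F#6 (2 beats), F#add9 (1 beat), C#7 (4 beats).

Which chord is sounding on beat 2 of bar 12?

Beat 2 of bar 12 is beat (12−1)×3 + 2 = 35 overall.
Running totals: Cadd9 ends at 2, C#m7 ends at 8, Eb ends at 15, A ends at 18, F#m7 ends at 22, Bbsus4 ends at 27, C7 ends at 33, D7 ends at 38.
Beat 35 falls within D7.

D7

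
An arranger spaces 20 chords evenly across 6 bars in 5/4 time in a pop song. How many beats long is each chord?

1.5 beats

6 bars × 5 beats/bar = 30 beats total.
30 beats ÷ 20 chords = 1.5 beats per chord.
(That is a dotted quarter note.)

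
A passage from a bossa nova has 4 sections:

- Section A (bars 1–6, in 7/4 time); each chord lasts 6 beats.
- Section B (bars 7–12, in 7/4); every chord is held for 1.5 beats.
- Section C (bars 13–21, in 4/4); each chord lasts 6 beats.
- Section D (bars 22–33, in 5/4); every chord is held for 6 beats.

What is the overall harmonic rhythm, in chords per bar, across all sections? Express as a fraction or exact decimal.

A: 6 bars of 7 beats is 42 beats; at 6 beats each that's 7 chords.
B: 6 bars of 7 beats is 42 beats; at 1.5 beats each that's 28 chords.
C: 9 bars of 4 beats is 36 beats; at 6 beats each that's 6 chords.
D: 12 bars of 5 beats is 60 beats; at 6 beats each that's 10 chords.
Overall: 51 chords over 33 bars → 51/33 = 17/11 chords per bar.

17/11 chords per bar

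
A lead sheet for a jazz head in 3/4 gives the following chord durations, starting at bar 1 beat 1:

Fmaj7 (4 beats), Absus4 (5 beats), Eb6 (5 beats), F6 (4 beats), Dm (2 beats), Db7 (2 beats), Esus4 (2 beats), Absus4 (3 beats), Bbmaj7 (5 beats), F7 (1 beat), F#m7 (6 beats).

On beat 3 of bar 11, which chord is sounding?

F7

Beat 3 of bar 11 is beat (11−1)×3 + 3 = 33 overall.
Running totals: Fmaj7 ends at 4, Absus4 ends at 9, Eb6 ends at 14, F6 ends at 18, Dm ends at 20, Db7 ends at 22, Esus4 ends at 24, Absus4 ends at 27, Bbmaj7 ends at 32, F7 ends at 33.
Beat 33 falls within F7.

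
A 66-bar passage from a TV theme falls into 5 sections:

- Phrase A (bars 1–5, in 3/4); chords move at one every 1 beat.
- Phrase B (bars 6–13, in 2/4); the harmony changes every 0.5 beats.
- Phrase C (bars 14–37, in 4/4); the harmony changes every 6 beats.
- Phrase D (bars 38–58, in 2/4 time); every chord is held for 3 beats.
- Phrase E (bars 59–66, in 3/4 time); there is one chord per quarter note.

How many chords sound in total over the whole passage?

101 chords

A: 5·3 = 15 beats, 15/1 = 15 chords.
B: 8·2 = 16 beats, 16/0.5 = 32 chords.
C: 24·4 = 96 beats, 96/6 = 16 chords.
D: 21·2 = 42 beats, 42/3 = 14 chords.
E: 8·3 = 24 beats, 24/1 = 24 chords.
Total: 15 + 32 + 16 + 14 + 24 = 101.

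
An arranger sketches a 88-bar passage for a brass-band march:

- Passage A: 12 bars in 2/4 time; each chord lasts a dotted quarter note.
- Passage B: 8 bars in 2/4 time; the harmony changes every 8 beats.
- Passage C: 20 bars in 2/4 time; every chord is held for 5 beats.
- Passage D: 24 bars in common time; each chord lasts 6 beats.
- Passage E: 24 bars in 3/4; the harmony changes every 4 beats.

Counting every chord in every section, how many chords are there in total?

60 chords

A has 24 beats and chords last 1.5 each, so 16 chords.
B has 16 beats and chords last 8 each, so 2 chords.
C has 40 beats and chords last 5 each, so 8 chords.
D has 96 beats and chords last 6 each, so 16 chords.
E has 72 beats and chords last 4 each, so 18 chords.
Total: 16 + 2 + 8 + 16 + 18 = 60.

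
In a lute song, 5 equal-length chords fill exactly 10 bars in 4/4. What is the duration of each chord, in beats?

10 bars × 4 beats/bar = 40 beats total.
40 beats ÷ 5 chords = 8 beats per chord.

8 beats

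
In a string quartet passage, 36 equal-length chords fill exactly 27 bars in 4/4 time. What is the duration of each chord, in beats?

27 bars × 4 beats/bar = 108 beats total.
108 beats ÷ 36 chords = 3 beats per chord.
(That is a dotted half note.)

3 beats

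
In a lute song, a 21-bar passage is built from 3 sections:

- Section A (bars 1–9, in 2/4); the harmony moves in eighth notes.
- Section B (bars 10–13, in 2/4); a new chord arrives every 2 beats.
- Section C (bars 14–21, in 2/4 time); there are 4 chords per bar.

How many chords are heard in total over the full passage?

A: 9 bars × 2 beats = 18 beats; 0.5 beats/chord → 36 chords.
B: 4 bars × 2 beats = 8 beats; 2 beats/chord → 4 chords.
C: 8 bars × 2 beats = 16 beats; 0.5 beats/chord → 32 chords.
Total: 36 + 4 + 32 = 72.

72 chords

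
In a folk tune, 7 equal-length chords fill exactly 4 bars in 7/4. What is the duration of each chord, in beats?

4 beats

4 bars × 7 beats/bar = 28 beats total.
28 beats ÷ 7 chords = 4 beats per chord.
(That is a whole note.)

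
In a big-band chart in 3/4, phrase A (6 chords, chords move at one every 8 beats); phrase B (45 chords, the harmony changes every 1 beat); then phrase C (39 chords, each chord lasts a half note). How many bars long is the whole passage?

57 bars

A: 6 × 8 = 48 beats = 16 bars.
B: 45 × 1 = 45 beats = 15 bars.
C: 39 × 2 = 78 beats = 26 bars.
Total: 16 + 15 + 26 = 57 bars.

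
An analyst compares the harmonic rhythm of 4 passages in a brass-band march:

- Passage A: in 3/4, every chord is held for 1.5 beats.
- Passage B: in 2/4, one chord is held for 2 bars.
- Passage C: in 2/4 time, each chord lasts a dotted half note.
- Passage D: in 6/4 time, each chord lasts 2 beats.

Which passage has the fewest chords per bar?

A: 3/1.5 = 2 chords/bar.
B: 2/4 = 0.5 chords/bar.
C: 2/3 = 2/3 chords/bar.
D: 6/2 = 3 chords/bar.
Slowest is B at 0.5 chords/bar.

Passage B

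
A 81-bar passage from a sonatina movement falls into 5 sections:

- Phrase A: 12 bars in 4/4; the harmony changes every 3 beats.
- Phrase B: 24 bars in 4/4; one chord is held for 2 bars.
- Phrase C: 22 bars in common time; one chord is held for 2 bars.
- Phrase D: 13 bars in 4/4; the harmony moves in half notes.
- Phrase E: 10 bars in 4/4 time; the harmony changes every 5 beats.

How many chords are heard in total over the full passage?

A: 12 bars × 4 beats = 48 beats; 3 beats/chord → 16 chords.
B: 24 bars × 4 beats = 96 beats; 8 beats/chord → 12 chords.
C: 22 bars × 4 beats = 88 beats; 8 beats/chord → 11 chords.
D: 13 bars × 4 beats = 52 beats; 2 beats/chord → 26 chords.
E: 10 bars × 4 beats = 40 beats; 5 beats/chord → 8 chords.
Total: 16 + 12 + 11 + 26 + 8 = 73.

73 chords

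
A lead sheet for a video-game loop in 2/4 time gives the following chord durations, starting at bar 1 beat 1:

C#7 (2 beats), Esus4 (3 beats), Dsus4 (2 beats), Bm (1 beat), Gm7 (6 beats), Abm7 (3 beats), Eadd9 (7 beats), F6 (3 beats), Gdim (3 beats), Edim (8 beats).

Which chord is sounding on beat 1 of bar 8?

Beat 1 of bar 8 is beat (8−1)×2 + 1 = 15 overall.
Running totals: C#7 ends at 2, Esus4 ends at 5, Dsus4 ends at 7, Bm ends at 8, Gm7 ends at 14, Abm7 ends at 17.
Beat 15 falls within Abm7.

Abm7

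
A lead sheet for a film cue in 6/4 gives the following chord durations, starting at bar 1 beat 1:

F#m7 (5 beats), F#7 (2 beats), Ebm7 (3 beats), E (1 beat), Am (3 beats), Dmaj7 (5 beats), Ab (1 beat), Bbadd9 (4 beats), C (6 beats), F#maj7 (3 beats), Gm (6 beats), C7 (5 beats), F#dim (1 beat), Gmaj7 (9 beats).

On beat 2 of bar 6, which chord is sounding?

F#maj7

Beat 2 of bar 6 is beat (6−1)×6 + 2 = 32 overall.
Running totals: F#m7 ends at 5, F#7 ends at 7, Ebm7 ends at 10, E ends at 11, Am ends at 14, Dmaj7 ends at 19, Ab ends at 20, Bbadd9 ends at 24, C ends at 30, F#maj7 ends at 33.
Beat 32 falls within F#maj7.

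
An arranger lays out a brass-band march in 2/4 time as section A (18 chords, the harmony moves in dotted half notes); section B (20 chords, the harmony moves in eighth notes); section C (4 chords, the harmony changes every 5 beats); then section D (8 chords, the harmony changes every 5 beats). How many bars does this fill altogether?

62 bars

A: 18 × 3 = 54 beats = 27 bars.
B: 20 × 0.5 = 10 beats = 5 bars.
C: 4 × 5 = 20 beats = 10 bars.
D: 8 × 5 = 40 beats = 20 bars.
Total: 27 + 5 + 10 + 20 = 62 bars.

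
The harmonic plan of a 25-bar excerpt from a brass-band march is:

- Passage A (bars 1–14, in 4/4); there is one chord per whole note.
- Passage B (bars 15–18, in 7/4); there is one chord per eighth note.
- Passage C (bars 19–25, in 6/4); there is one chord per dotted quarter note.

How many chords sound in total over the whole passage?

A has 56 beats and chords last 4 each, so 14 chords.
B has 28 beats and chords last 0.5 each, so 56 chords.
C has 42 beats and chords last 1.5 each, so 28 chords.
Total: 14 + 56 + 28 = 98.

98 chords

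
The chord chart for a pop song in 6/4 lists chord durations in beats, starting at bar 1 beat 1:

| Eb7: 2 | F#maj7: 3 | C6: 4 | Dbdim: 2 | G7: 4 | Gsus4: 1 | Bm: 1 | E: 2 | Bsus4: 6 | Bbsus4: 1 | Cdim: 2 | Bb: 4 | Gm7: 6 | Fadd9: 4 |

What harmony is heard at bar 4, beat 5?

Bsus4

Beat 5 of bar 4 is beat (4−1)×6 + 5 = 23 overall.
Running totals: Eb7 ends at 2, F#maj7 ends at 5, C6 ends at 9, Dbdim ends at 11, G7 ends at 15, Gsus4 ends at 16, Bm ends at 17, E ends at 19, Bsus4 ends at 25.
Beat 23 falls within Bsus4.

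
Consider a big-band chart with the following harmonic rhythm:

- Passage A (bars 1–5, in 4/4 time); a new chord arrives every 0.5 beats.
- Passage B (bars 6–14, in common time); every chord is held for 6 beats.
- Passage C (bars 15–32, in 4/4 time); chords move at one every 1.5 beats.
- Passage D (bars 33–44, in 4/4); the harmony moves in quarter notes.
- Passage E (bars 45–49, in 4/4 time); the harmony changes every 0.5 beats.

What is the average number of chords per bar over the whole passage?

A: 5 bars of 4 beats is 20 beats; at 0.5 beats each that's 40 chords.
B: 9 bars of 4 beats is 36 beats; at 6 beats each that's 6 chords.
C: 18 bars of 4 beats is 72 beats; at 1.5 beats each that's 48 chords.
D: 12 bars of 4 beats is 48 beats; at 1 beat each that's 48 chords.
E: 5 bars of 4 beats is 20 beats; at 0.5 beats each that's 40 chords.
Overall: 182 chords over 49 bars → 182/49 = 26/7 chords per bar.

26/7 chords per bar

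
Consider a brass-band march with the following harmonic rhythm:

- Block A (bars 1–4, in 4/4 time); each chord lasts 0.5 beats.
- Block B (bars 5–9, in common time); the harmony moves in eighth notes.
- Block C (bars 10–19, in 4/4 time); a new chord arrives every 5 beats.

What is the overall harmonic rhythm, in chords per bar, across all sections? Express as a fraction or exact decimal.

A: 4 bars of 4 beats is 16 beats; at 0.5 beats each that's 32 chords.
B: 5 bars of 4 beats is 20 beats; at 0.5 beats each that's 40 chords.
C: 10 bars of 4 beats is 40 beats; at 5 beats each that's 8 chords.
Overall: 80 chords over 19 bars → 80/19 = 80/19 chords per bar.

80/19 chords per bar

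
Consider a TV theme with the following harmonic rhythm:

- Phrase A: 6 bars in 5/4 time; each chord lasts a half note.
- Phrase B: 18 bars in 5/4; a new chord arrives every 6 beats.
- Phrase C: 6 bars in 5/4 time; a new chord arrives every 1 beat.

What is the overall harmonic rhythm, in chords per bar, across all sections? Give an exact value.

2 chords per bar

A: 6 × 5 = 30 beats ÷ 2 = 15 chords.
B: 18 × 5 = 90 beats ÷ 6 = 15 chords.
C: 6 × 5 = 30 beats ÷ 1 = 30 chords.
Overall: 60 chords over 30 bars → 60/30 = 2 chords per bar.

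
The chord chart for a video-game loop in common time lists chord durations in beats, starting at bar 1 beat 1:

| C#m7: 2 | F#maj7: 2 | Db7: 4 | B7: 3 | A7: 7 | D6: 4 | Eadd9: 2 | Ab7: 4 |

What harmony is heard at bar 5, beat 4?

D6

Beat 4 of bar 5 is beat (5−1)×4 + 4 = 20 overall.
Running totals: C#m7 ends at 2, F#maj7 ends at 4, Db7 ends at 8, B7 ends at 11, A7 ends at 18, D6 ends at 22.
Beat 20 falls within D6.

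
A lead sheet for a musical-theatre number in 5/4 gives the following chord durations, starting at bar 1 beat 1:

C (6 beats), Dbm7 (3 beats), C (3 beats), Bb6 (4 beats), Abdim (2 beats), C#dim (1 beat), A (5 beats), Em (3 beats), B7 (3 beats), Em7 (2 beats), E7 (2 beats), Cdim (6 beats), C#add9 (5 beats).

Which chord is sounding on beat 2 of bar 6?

Em

Beat 2 of bar 6 is beat (6−1)×5 + 2 = 27 overall.
Running totals: C ends at 6, Dbm7 ends at 9, C ends at 12, Bb6 ends at 16, Abdim ends at 18, C#dim ends at 19, A ends at 24, Em ends at 27.
Beat 27 falls within Em.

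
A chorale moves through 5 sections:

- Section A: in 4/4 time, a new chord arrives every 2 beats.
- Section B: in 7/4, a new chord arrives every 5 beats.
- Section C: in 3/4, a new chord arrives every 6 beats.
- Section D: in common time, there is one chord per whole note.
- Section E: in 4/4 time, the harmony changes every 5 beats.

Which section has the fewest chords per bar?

A: 4/2 = 2 chords/bar.
B: 7/5 = 1.4 chords/bar.
C: 3/6 = 0.5 chords/bar.
D: 4/4 = 1 chord/bar.
E: 4/5 = 0.8 chords/bar.
Slowest is C at 0.5 chords/bar.

Section C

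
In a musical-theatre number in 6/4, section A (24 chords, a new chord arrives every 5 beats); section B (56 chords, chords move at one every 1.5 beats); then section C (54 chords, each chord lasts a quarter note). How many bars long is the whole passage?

A: 24 × 5 = 120 beats = 20 bars.
B: 56 × 1.5 = 84 beats = 14 bars.
C: 54 × 1 = 54 beats = 9 bars.
Total: 20 + 14 + 9 = 43 bars.

43 bars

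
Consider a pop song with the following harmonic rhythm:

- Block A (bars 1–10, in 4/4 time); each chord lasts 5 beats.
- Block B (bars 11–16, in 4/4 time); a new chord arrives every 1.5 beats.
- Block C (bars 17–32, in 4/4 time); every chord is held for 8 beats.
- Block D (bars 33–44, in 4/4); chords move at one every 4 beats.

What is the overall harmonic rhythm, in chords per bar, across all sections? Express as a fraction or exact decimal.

A: 10 × 4 = 40 beats ÷ 5 = 8 chords.
B: 6 × 4 = 24 beats ÷ 1.5 = 16 chords.
C: 16 × 4 = 64 beats ÷ 8 = 8 chords.
D: 12 × 4 = 48 beats ÷ 4 = 12 chords.
Overall: 44 chords over 44 bars → 44/44 = 1 chords per bar.

1 chords per bar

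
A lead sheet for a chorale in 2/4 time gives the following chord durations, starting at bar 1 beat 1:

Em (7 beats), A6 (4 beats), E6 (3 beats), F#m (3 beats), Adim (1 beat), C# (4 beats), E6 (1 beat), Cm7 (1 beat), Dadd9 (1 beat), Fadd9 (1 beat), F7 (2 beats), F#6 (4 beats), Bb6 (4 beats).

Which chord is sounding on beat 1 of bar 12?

E6

Beat 1 of bar 12 is beat (12−1)×2 + 1 = 23 overall.
Running totals: Em ends at 7, A6 ends at 11, E6 ends at 14, F#m ends at 17, Adim ends at 18, C# ends at 22, E6 ends at 23.
Beat 23 falls within E6.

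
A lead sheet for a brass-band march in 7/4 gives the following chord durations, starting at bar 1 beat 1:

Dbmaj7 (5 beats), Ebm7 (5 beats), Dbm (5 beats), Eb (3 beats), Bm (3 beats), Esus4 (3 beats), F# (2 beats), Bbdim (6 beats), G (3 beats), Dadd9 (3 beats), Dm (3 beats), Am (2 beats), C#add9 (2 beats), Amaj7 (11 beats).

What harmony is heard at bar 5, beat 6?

G

Beat 6 of bar 5 is beat (5−1)×7 + 6 = 34 overall.
Running totals: Dbmaj7 ends at 5, Ebm7 ends at 10, Dbm ends at 15, Eb ends at 18, Bm ends at 21, Esus4 ends at 24, F# ends at 26, Bbdim ends at 32, G ends at 35.
Beat 34 falls within G.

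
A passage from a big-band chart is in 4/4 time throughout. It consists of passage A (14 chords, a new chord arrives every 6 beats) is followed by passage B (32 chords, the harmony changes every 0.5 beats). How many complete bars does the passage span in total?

25 bars

A: 14 × 6 = 84 beats = 21 bars.
B: 32 × 0.5 = 16 beats = 4 bars.
Total: 21 + 4 = 25 bars.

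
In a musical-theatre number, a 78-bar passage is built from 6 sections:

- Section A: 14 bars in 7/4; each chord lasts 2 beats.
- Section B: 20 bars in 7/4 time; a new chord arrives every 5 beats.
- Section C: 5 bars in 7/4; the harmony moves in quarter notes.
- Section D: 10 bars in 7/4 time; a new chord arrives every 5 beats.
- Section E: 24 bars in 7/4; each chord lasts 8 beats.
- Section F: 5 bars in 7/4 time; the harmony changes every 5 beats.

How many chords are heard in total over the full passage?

A has 98 beats and chords last 2 each, so 49 chords.
B has 140 beats and chords last 5 each, so 28 chords.
C has 35 beats and chords last 1 each, so 35 chords.
D has 70 beats and chords last 5 each, so 14 chords.
E has 168 beats and chords last 8 each, so 21 chords.
F has 35 beats and chords last 5 each, so 7 chords.
Total: 49 + 28 + 35 + 14 + 21 + 7 = 154.

154 chords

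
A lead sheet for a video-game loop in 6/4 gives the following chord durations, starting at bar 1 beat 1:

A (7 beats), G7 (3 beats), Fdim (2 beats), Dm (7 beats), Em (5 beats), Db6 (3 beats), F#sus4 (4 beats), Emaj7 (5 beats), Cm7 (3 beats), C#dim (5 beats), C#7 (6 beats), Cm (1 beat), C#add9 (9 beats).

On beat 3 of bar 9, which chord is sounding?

Beat 3 of bar 9 is beat (9−1)×6 + 3 = 51 overall.
Running totals: A ends at 7, G7 ends at 10, Fdim ends at 12, Dm ends at 19, Em ends at 24, Db6 ends at 27, F#sus4 ends at 31, Emaj7 ends at 36, Cm7 ends at 39, C#dim ends at 44, C#7 ends at 50, Cm ends at 51.
Beat 51 falls within Cm.

Cm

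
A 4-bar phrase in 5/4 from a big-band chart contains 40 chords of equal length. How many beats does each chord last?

4 bars × 5 beats/bar = 20 beats total.
20 beats ÷ 40 chords = 0.5 beats per chord.
(That is an eighth note.)

0.5 beats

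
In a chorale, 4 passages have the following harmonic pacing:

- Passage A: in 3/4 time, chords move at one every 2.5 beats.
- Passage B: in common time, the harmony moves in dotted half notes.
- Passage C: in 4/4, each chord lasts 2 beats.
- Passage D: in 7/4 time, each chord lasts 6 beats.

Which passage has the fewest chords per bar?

Passage D

A: 3/2.5 = 1.2 chords/bar.
B: 4/3 = 4/3 chords/bar.
C: 4/2 = 2 chords/bar.
D: 7/6 = 7/6 chords/bar.
Slowest is D at 7/6 chords/bar.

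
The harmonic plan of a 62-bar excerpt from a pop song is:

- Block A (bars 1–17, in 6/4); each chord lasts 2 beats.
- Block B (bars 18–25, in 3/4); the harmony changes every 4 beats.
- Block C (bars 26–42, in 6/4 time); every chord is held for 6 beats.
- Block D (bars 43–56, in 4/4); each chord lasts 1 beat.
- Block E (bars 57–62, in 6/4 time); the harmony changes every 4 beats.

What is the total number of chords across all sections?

139 chords

A: 17·6 = 102 beats, 102/2 = 51 chords.
B: 8·3 = 24 beats, 24/4 = 6 chords.
C: 17·6 = 102 beats, 102/6 = 17 chords.
D: 14·4 = 56 beats, 56/1 = 56 chords.
E: 6·6 = 36 beats, 36/4 = 9 chords.
Total: 51 + 6 + 17 + 56 + 9 = 139.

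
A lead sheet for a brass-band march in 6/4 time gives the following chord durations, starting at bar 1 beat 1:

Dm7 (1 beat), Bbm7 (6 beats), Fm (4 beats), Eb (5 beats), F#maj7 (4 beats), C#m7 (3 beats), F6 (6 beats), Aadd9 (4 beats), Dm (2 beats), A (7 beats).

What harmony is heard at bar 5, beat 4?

F6

Beat 4 of bar 5 is beat (5−1)×6 + 4 = 28 overall.
Running totals: Dm7 ends at 1, Bbm7 ends at 7, Fm ends at 11, Eb ends at 16, F#maj7 ends at 20, C#m7 ends at 23, F6 ends at 29.
Beat 28 falls within F6.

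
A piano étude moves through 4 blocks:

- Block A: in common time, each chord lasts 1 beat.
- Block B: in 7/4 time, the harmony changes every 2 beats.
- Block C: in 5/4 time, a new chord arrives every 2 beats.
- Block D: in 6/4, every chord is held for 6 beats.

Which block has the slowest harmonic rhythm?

Block D

A: 4/1 = 4 chords/bar.
B: 7/2 = 3.5 chords/bar.
C: 5/2 = 2.5 chords/bar.
D: 6/6 = 1 chord/bar.
Slowest is D at 1 chords/bar.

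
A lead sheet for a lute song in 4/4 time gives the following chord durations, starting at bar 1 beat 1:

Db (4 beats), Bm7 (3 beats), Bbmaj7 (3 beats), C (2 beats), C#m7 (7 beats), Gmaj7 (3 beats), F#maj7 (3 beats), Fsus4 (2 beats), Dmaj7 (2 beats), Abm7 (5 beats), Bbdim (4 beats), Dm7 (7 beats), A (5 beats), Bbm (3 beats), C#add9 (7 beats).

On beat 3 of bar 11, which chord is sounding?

Beat 3 of bar 11 is beat (11−1)×4 + 3 = 43 overall.
Running totals: Db ends at 4, Bm7 ends at 7, Bbmaj7 ends at 10, C ends at 12, C#m7 ends at 19, Gmaj7 ends at 22, F#maj7 ends at 25, Fsus4 ends at 27, Dmaj7 ends at 29, Abm7 ends at 34, Bbdim ends at 38, Dm7 ends at 45.
Beat 43 falls within Dm7.

Dm7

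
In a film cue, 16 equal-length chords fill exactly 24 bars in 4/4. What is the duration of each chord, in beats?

6 beats

24 bars × 4 beats/bar = 96 beats total.
96 beats ÷ 16 chords = 6 beats per chord.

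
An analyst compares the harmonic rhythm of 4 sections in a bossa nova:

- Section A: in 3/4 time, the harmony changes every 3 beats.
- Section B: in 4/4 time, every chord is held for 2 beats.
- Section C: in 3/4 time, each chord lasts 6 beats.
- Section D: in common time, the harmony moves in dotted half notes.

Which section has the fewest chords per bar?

Section C

A: 3/3 = 1 chord/bar.
B: 4/2 = 2 chords/bar.
C: 3/6 = 0.5 chords/bar.
D: 4/3 = 4/3 chords/bar.
Slowest is C at 0.5 chords/bar.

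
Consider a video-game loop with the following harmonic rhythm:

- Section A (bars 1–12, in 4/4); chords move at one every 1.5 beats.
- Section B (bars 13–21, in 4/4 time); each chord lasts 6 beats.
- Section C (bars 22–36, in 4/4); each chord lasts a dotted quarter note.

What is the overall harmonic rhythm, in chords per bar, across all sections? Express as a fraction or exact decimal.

13/6 chords per bar

A: 12 × 4 = 48 beats ÷ 1.5 = 32 chords.
B: 9 × 4 = 36 beats ÷ 6 = 6 chords.
C: 15 × 4 = 60 beats ÷ 1.5 = 40 chords.
Overall: 78 chords over 36 bars → 78/36 = 13/6 chords per bar.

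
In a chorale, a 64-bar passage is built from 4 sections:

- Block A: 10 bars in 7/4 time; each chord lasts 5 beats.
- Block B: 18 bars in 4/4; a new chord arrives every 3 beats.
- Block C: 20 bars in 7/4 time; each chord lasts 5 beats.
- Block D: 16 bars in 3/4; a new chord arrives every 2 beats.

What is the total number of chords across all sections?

90 chords

A: 10 bars × 7 beats = 70 beats; 5 beats/chord → 14 chords.
B: 18 bars × 4 beats = 72 beats; 3 beats/chord → 24 chords.
C: 20 bars × 7 beats = 140 beats; 5 beats/chord → 28 chords.
D: 16 bars × 3 beats = 48 beats; 2 beats/chord → 24 chords.
Total: 14 + 24 + 28 + 24 = 90.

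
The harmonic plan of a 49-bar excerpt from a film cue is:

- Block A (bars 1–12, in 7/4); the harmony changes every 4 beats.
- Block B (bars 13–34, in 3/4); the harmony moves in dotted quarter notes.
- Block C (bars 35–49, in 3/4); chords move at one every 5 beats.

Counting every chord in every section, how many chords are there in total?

74 chords

A: 12 bars × 7 beats = 84 beats; 4 beats/chord → 21 chords.
B: 22 bars × 3 beats = 66 beats; 1.5 beats/chord → 44 chords.
C: 15 bars × 3 beats = 45 beats; 5 beats/chord → 9 chords.
Total: 21 + 44 + 9 = 74.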